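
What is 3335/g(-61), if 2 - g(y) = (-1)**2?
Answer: 3335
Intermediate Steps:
g(y) = 1 (g(y) = 2 - 1*(-1)**2 = 2 - 1*1 = 2 - 1 = 1)
3335/g(-61) = 3335/1 = 3335*1 = 3335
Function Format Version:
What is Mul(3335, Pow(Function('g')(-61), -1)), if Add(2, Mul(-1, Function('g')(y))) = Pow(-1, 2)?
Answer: 3335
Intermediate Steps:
Function('g')(y) = 1 (Function('g')(y) = Add(2, Mul(-1, Pow(-1, 2))) = Add(2, Mul(-1, 1)) = Add(2, -1) = 1)
Mul(3335, Pow(Function('g')(-61), -1)) = Mul(3335, Pow(1, -1)) = Mul(3335, 1) = 3335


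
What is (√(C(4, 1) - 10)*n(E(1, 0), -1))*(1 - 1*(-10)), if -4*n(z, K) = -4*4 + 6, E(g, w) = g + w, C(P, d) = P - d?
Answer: 55*I*√7/2 ≈ 72.758*I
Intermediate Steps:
n(z, K) = 5/2 (n(z, K) = -(-4*4 + 6)/4 = -(-16 + 6)/4 = -¼*(-10) = 5/2)
(√(C(4, 1) - 10)*n(E(1, 0), -1))*(1 - 1*(-10)) = (√((4 - 1*1) - 10)*(5/2))*(1 - 1*(-10)) = (√((4 - 1) - 10)*(5/2))*(1 + 10) = (√(3 - 10)*(5/2))*11 = (√(-7)*(5/2))*11 = ((I*√7)*(5/2))*11 = (5*I*√7/2)*11 = 55*I*√7/2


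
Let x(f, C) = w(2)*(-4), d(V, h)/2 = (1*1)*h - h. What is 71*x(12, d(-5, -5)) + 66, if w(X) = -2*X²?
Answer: 2338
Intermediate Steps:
d(V, h) = 0 (d(V, h) = 2*((1*1)*h - h) = 2*(1*h - h) = 2*(h - h) = 2*0 = 0)
x(f, C) = 32 (x(f, C) = -2*2²*(-4) = -2*4*(-4) = -8*(-4) = 32)
71*x(12, d(-5, -5)) + 66 = 71*32 + 66 = 2272 + 66 = 2338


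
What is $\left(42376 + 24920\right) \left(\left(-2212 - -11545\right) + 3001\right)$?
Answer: $830028864$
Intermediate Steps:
$\left(42376 + 24920\right) \left(\left(-2212 - -11545\right) + 3001\right) = 67296 \left(\left(-2212 + 11545\right) + 3001\right) = 67296 \left(9333 + 3001\right) = 67296 \cdot 12334 = 830028864$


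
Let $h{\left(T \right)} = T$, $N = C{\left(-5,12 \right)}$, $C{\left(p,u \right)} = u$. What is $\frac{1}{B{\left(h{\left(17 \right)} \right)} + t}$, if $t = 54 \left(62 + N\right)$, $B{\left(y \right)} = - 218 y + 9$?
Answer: $\frac{1}{299} \approx 0.0033445$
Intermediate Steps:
$N = 12$
$B{\left(y \right)} = 9 - 218 y$
$t = 3996$ ($t = 54 \left(62 + 12\right) = 54 \cdot 74 = 3996$)
$\frac{1}{B{\left(h{\left(17 \right)} \right)} + t} = \frac{1}{\left(9 - 3706\right) + 3996} = \frac{1}{-3697 + 3996} = \frac{1}{299}$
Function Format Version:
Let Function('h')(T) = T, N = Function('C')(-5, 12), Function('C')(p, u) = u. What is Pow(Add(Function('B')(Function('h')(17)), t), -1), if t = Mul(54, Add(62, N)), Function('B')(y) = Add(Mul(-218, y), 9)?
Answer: Rational(1, 299) ≈ 0.0033445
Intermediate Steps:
N = 12
Function('B')(y) = Add(9, Mul(-218, y))
t = 3996 (t = Mul(54, Add(62, 12)) = Mul(54, 74) = 3996)
Pow(Add(Function('B')(Function('h')(17)), t), -1) = Pow(Add(Add(9, Mul(-218, 17)), 3996), -1) = Pow(Add(Add(9, -3706), 3996), -1) = Pow(Add(-3697, 3996), -1) = Pow(299, -1) = Rational(1, 299)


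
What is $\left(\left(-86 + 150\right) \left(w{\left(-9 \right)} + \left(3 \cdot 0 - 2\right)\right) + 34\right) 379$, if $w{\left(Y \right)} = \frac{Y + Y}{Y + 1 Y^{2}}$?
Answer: $-41690$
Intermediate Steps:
$w{\left(Y \right)} = \frac{2 Y}{Y + Y^{2}}$
$\left(\left(-86 + 150\right) \left(w{\left(-9 \right)} + \left(3 \cdot 0 - 2\right)\right) + 34\right) 379 = \left(\left(-86 + 150\right) \left(\frac{2}{1 - 9} + \left(3 \cdot 0 - 2\right)\right) + 34\right) 379 = \left(64 \left(\frac{2}{-8} + \left(0 - 2\right)\right) + 34\right) 379 = \left(64 \left(2 \left(- \frac{1}{8}\right) - 2\right) + 34\right) 379 = \left(64 \left(- \frac{1}{4} - 2\right) + 34\right) 379 = \left(64 \left(- \frac{9}{4}\right) + 34\right) 379 = \left(-144 + 34\right) 379 = \left(-110\right) 379 = -41690$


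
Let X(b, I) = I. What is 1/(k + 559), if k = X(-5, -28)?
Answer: 1/531 ≈ 0.0018832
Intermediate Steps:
k = -28
1/(k + 559) = 1/(-28 + 559) = 1/531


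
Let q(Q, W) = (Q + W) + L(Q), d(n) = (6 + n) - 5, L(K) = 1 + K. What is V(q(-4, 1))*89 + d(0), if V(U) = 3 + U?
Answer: -266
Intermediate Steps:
d(n) = 1 + n
q(Q, W) = 1 + W + 2*Q (q(Q, W) = (Q + W) + (1 + Q) = 1 + W + 2*Q)
V(q(-4, 1))*89 + d(0) = (3 + (1 + 1 + 2*(-4)))*89 + (1 + 0) = (3 + (1 + 1 - 8))*89 + 1 = (3 - 6)*89 + 1 = -3*89 + 1 = -267 + 1 = -266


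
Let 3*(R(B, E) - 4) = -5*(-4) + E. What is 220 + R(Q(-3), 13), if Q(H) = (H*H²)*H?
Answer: 235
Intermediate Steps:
Q(H) = H⁴ (Q(H) = H³*H = H⁴)
R(B, E) = 32/3 + E/3 (R(B, E) = 4 + (-5*(-4) + E)/3 = 4 + (20 + E)/3 = 4 + (20/3 + E/3) = 32/3 + E/3)
220 + R(Q(-3), 13) = 220 + (32/3 + (⅓)*13) = 220 + (32/3 + 13/3) = 220 + 15 = 235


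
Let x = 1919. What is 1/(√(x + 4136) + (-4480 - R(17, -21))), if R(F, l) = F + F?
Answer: -4514/20370141 - √6055/20370141 ≈ -0.00022542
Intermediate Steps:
R(F, l) = 2*F
1/(√(x + 4136) + (-4480 - R(17, -21))) = 1/(√(1919 + 4136) + (-4480 - 2*17)) = 1/(√6055 + (-4480 - 1*34)) = 1/(√6055 + (-4480 - 34)) = 1/(√6055 - 4514) = 1/(-4514 + √6055)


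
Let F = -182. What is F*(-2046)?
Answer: 372372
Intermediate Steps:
F*(-2046) = -182*(-2046) = 372372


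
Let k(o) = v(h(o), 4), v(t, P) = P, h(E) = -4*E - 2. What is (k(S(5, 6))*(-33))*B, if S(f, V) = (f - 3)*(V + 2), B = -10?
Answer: 1320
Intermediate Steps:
S(f, V) = (-3 + f)*(2 + V)
h(E) = -2 - 4*E
k(o) = 4
(k(S(5, 6))*(-33))*B = (4*(-33))*(-10) = -132*(-10) = 1320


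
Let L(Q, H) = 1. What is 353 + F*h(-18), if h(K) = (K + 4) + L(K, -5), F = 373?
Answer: -4496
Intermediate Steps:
h(K) = 5 + K (h(K) = (K + 4) + 1 = (4 + K) + 1 = 5 + K)
353 + F*h(-18) = 353 + 373*(5 - 18) = 353 + 373*(-13) = 353 - 4849 = -4496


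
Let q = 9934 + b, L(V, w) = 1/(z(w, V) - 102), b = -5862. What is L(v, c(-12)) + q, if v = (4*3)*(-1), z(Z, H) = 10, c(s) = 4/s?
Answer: 374623/92 ≈ 4072.0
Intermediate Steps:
v = -12 (v = 12*(-1) = -12)
L(V, w) = -1/92 (L(V, w) = 1/(10 - 102) = 1/(-92) = -1/92)
q = 4072 (q = 9934 - 5862 = 4072)
L(v, c(-12)) + q = -1/92 + 4072 = 374623/92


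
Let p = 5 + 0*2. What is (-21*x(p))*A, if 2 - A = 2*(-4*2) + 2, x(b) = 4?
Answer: -1344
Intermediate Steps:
p = 5 (p = 5 + 0 = 5)
A = 16 (A = 2 - (2*(-4*2) + 2) = 2 - (2*(-8) + 2) = 2 - (-16 + 2) = 2 - 1*(-14) = 2 + 14 = 16)
(-21*x(p))*A = -21*4*16 = -84*16 = -1344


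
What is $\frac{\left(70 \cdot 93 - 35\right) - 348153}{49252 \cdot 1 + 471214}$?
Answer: $- \frac{170839}{260233} \approx -0.65648$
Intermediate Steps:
$\frac{\left(70 \cdot 93 - 35\right) - 348153}{49252 \cdot 1 + 471214} = \frac{\left(6510 - 35\right) - 348153}{49252 + 471214} = \frac{6475 - 348153}{520466} = \left(-341678\right) \frac{1}{520466} = - \frac{170839}{260233}$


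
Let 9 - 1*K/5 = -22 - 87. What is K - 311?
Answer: 279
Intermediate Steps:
K = 590 (K = 45 - 5*(-22 - 87) = 45 - 5*(-109) = 45 + 545 = 590)
K - 311 = 590 - 311 = 279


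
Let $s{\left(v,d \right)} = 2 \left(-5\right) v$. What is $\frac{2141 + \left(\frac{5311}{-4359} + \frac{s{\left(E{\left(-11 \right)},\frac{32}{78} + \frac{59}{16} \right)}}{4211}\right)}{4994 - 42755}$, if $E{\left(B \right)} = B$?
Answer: $- \frac{39277773478}{693131437989} \approx -0.056667$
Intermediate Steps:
$s{\left(v,d \right)} = - 10 v$
$\frac{2141 + \left(\frac{5311}{-4359} + \frac{s{\left(E{\left(-11 \right)},\frac{32}{78} + \frac{59}{16} \right)}}{4211}\right)}{4994 - 42755} = \frac{2141 + \left(\frac{5311}{-4359} + \frac{\left(-10\right) \left(-11\right)}{4211}\right)}{4994 - 42755} = \frac{2141 + \left(5311 \left(- \frac{1}{4359}\right) + 110 \cdot \frac{1}{4211}\right)}{-37761} = \left(2141 + \left(- \frac{5311}{4359} + \frac{110}{4211}\right)\right) \left(- \frac{1}{37761}\right) = \left(2141 - \frac{21885131}{18355749}\right) \left(- \frac{1}{37761}\right) = \frac{39277773478}{18355749} \left(- \frac{1}{37761}\right) = - \frac{39277773478}{693131437989}$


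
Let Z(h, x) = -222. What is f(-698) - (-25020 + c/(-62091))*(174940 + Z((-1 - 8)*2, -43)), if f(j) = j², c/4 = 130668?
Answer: 90516307648940/20697 ≈ 4.3734e+9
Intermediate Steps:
c = 522672 (c = 4*130668 = 522672)
f(-698) - (-25020 + c/(-62091))*(174940 + Z((-1 - 8)*2, -43)) = (-698)² - (-25020 + 522672/(-62091))*(174940 - 222) = 487204 - (-25020 + 522672*(-1/62091))*174718 = 487204 - (-25020 - 174224/20697)*174718 = 487204 - (-518013164)*174718/20697 = 487204 - 1*(-90506223987752/20697) = 487204 + 90506223987752/20697 = 90516307648940/20697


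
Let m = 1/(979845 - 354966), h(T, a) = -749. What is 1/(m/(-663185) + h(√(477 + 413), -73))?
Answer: -414410379615/310393374331636 ≈ -0.0013351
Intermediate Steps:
m = 1/624879 ≈ 1.6003e-6
1/(m/(-663185) + h(√(477 + 413), -73)) = 1/((1/624879)/(-663185) - 749) = 1/((1/624879)*(-1/663185) - 749) = 1/(-1/414410379615 - 749) = 1/(-310393374331636/414410379615) = -414410379615/310393374331636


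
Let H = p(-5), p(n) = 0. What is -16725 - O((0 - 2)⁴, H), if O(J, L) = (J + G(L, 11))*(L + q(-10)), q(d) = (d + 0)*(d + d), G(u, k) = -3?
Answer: -19325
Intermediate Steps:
q(d) = 2*d² (q(d) = d*(2*d) = 2*d²)
H = 0
O(J, L) = (-3 + J)*(200 + L) (O(J, L) = (J - 3)*(L + 2*(-10)²) = (-3 + J)*(L + 2*100) = (-3 + J)*(L + 200) = (-3 + J)*(200 + L))
-16725 - O((0 - 2)⁴, H) = -16725 - (-600 - 3*0 + 200*(0 - 2)⁴ + (0 - 2)⁴*0) = -16725 - (-600 + 0 + 200*(-2)⁴ + (-2)⁴*0) = -16725 - (-600 + 0 + 200*16 + 16*0) = -16725 - (-600 + 0 + 3200 + 0) = -16725 - 1*2600 = -16725 - 2600 = -19325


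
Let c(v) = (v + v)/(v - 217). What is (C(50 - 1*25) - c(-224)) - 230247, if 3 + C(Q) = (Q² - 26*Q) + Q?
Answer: -14505814/63 ≈ -2.3025e+5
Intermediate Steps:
C(Q) = -3 + Q² - 25*Q (C(Q) = -3 + ((Q² - 26*Q) + Q) = -3 + (Q² - 25*Q) = -3 + Q² - 25*Q)
c(v) = 2*v/(-217 + v) (c(v) = (2*v)/(-217 + v) = 2*v/(-217 + v))
(C(50 - 1*25) - c(-224)) - 230247 = ((-3 + (50 - 1*25)² - 25*(50 - 1*25)) - 2*(-224)/(-217 - 224)) - 230247 = ((-3 + (50 - 25)² - 25*(50 - 25)) - 2*(-224)/(-441)) - 230247 = ((-3 + 25² - 25*25) - 2*(-224)*(-1)/441) - 230247 = ((-3 + 625 - 625) - 1*64/63) - 230247 = (-3 - 64/63) - 230247 = -253/63 - 230247 = -14505814/63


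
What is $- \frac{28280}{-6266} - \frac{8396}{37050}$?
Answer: $\frac{19137782}{4464525} \approx 4.2866$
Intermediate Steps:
$- \frac{28280}{-6266} - \frac{8396}{37050} = \left(-28280\right) \left(- \frac{1}{6266}\right) - \frac{4198}{18525} = \frac{14140}{3133} - \frac{4198}{18525} = \frac{19137782}{4464525}$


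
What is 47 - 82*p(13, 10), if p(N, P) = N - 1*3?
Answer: -773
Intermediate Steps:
p(N, P) = -3 + N (p(N, P) = N - 3 = -3 + N)
47 - 82*p(13, 10) = 47 - 82*(-3 + 13) = 47 - 82*10 = 47 - 820 = -773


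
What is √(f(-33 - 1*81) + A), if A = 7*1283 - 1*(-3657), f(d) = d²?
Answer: √25634 ≈ 160.11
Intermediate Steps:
A = 12638 (A = 8981 + 3657 = 12638)
√(f(-33 - 1*81) + A) = √((-33 - 1*81)² + 12638) = √((-33 - 81)² + 12638) = √((-114)² + 12638) = √(12996 + 12638) = √25634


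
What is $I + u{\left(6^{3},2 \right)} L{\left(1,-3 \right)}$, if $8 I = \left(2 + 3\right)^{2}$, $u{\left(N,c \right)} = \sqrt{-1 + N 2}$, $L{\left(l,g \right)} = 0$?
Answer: $\frac{25}{8} \approx 3.125$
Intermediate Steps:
$u{\left(N,c \right)} = \sqrt{-1 + 2 N}$
$I = \frac{25}{8}$ ($I = \frac{\left(2 + 3\right)^{2}}{8} = \frac{5^{2}}{8} = \frac{1}{8} \cdot 25 = \frac{25}{8} \approx 3.125$)
$I + u{\left(6^{3},2 \right)} L{\left(1,-3 \right)} = \frac{25}{8} + \sqrt{-1 + 2 \cdot 6^{3}} \cdot 0 = \frac{25}{8} + \sqrt{-1 + 2 \cdot 216} \cdot 0 = \frac{25}{8} + \sqrt{-1 + 432} \cdot 0 = \frac{25}{8} + \sqrt{431} \cdot 0 = \frac{25}{8} + 0 = \frac{25}{8}$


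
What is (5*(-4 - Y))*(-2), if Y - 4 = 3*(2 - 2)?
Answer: 80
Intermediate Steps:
Y = 4 (Y = 4 + 3*(2 - 2) = 4 + 3*0 = 4 + 0 = 4)
(5*(-4 - Y))*(-2) = (5*(-4 - 1*4))*(-2) = (5*(-4 - 4))*(-2) = (5*(-8))*(-2) = -40*(-2) = 80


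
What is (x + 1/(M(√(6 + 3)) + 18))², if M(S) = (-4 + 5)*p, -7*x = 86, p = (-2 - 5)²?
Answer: 33120025/219961 ≈ 150.57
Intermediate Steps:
p = 49 (p = (-7)² = 49)
x = -86/7 (x = -⅐*86 = -86/7 ≈ -12.286)
M(S) = 49 (M(S) = (-4 + 5)*49 = 1*49 = 49)
(x + 1/(M(√(6 + 3)) + 18))² = (-86/7 + 1/(49 + 18))² = (-86/7 + 1/67)² = (-5755/469)² = 33120025/219961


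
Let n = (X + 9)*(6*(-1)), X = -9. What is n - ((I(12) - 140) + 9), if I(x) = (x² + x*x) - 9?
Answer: -148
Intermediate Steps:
I(x) = -9 + 2*x² (I(x) = (x² + x²) - 9 = 2*x² - 9 = -9 + 2*x²)
n = 0 (n = (-9 + 9)*(6*(-1)) = 0*(-6) = 0)
n - ((I(12) - 140) + 9) = 0 - (((-9 + 2*12²) - 140) + 9) = 0 - (((-9 + 2*144) - 140) + 9) = 0 - (((-9 + 288) - 140) + 9) = 0 - ((279 - 140) + 9) = 0 - (139 + 9) = 0 - 1*148 = 0 - 148 = -148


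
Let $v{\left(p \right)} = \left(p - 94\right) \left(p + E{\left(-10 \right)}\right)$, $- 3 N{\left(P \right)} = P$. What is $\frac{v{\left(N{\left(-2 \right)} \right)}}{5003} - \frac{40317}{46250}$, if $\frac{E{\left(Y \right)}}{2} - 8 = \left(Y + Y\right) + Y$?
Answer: $- \frac{131853559}{2082498750} \approx -0.063315$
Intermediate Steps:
$E{\left(Y \right)} = 16 + 6 Y$ ($E{\left(Y \right)} = 16 + 2 \left(\left(Y + Y\right) + Y\right) = 16 + 2 \left(2 Y + Y\right) = 16 + 2 \cdot 3 Y = 16 + 6 Y$)
$N{\left(P \right)} = - \frac{P}{3}$
$v{\left(p \right)} = \left(-94 + p\right) \left(-44 + p\right)$ ($v{\left(p \right)} = \left(p - 94\right) \left(p + \left(16 + 6 \left(-10\right)\right)\right) = \left(-94 + p\right) \left(p + \left(16 - 60\right)\right) = \left(-94 + p\right) \left(p - 44\right) = \left(-94 + p\right) \left(-44 + p\right)$)
$\frac{v{\left(N{\left(-2 \right)} \right)}}{5003} - \frac{40317}{46250} = \frac{4136 + \left(\left(- \frac{1}{3}\right) \left(-2\right)\right)^{2} - 138 \left(\left(- \frac{1}{3}\right) \left(-2\right)\right)}{5003} - \frac{40317}{46250} = \left(4136 + \left(\frac{2}{3}\right)^{2} - 92\right) \frac{1}{5003} - \frac{40317}{46250} = \left(4136 + \frac{4}{9} - 92\right) \frac{1}{5003} - \frac{40317}{46250} = \frac{36400}{9} \cdot \frac{1}{5003} - \frac{40317}{46250} = \frac{36400}{45027} - \frac{40317}{46250} = - \frac{131853559}{2082498750}$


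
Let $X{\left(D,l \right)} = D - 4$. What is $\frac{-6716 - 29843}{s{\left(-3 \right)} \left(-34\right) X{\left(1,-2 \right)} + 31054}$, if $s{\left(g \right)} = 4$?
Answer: $- \frac{36559}{31462} \approx -1.162$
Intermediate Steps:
$X{\left(D,l \right)} = -4 + D$ ($X{\left(D,l \right)} = D - 4 = -4 + D$)
$\frac{-6716 - 29843}{s{\left(-3 \right)} \left(-34\right) X{\left(1,-2 \right)} + 31054} = \frac{-6716 - 29843}{4 \left(-34\right) \left(-4 + 1\right) + 31054} = - \frac{36559}{\left(-136\right) \left(-3\right) + 31054} = - \frac{36559}{408 + 31054} = - \frac{36559}{31462}$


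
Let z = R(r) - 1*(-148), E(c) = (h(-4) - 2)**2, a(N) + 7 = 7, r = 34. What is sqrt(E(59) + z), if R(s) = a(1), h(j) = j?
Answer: 2*sqrt(46) ≈ 13.565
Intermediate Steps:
a(N) = 0 (a(N) = -7 + 7 = 0)
E(c) = 36 (E(c) = (-4 - 2)**2 = (-6)**2 = 36)
R(s) = 0
z = 148 (z = 0 - 1*(-148) = 0 + 148 = 148)
sqrt(E(59) + z) = sqrt(36 + 148) = sqrt(184) = 2*sqrt(46)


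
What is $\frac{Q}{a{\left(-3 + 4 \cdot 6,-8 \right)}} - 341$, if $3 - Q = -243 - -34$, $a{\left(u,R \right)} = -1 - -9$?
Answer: $- \frac{629}{2} \approx -314.5$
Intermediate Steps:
$a{\left(u,R \right)} = 8$ ($a{\left(u,R \right)} = -1 + 9 = 8$)
$Q = 212$ ($Q = 3 - \left(-243 - -34\right) = 3 - \left(-243 + 34\right) = 3 - -209 = 3 + 209 = 212$)
$\frac{Q}{a{\left(-3 + 4 \cdot 6,-8 \right)}} - 341 = \frac{212}{8} - 341 = 212 \cdot \frac{1}{8} - 341 = \frac{53}{2} - 341 = - \frac{629}{2}$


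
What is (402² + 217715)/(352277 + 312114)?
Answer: 379319/664391 ≈ 0.57093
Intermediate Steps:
(402² + 217715)/(352277 + 312114) = (161604 + 217715)/664391 = 379319*(1/664391) = 379319/664391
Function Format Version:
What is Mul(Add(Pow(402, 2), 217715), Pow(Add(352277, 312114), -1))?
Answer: Rational(379319, 664391) ≈ 0.57093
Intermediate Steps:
Mul(Add(Pow(402, 2), 217715), Pow(Add(352277, 312114), -1)) = Mul(Add(161604, 217715), Pow(664391, -1)) = Mul(379319, Rational(1, 664391)) = Rational(379319, 664391)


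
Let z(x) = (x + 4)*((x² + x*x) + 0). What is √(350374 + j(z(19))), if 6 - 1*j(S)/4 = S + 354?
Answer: √282558 ≈ 531.56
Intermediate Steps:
z(x) = 2*x²*(4 + x) (z(x) = (4 + x)*((x² + x²) + 0) = (4 + x)*(2*x² + 0) = (4 + x)*(2*x²) = 2*x²*(4 + x))
j(S) = -1392 - 4*S (j(S) = 24 - 4*(S + 354) = 24 - 4*(354 + S) = 24 + (-1416 - 4*S) = -1392 - 4*S)
√(350374 + j(z(19))) = √(350374 + (-1392 - 8*19²*(4 + 19))) = √(350374 + (-1392 - 8*361*23)) = √(350374 + (-1392 - 4*16606)) = √(350374 + (-1392 - 66424)) = √(350374 - 67816) = √282558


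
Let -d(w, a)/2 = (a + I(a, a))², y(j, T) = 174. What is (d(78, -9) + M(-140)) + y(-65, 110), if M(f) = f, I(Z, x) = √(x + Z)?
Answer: -92 + 108*I*√2 ≈ -92.0 + 152.74*I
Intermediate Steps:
I(Z, x) = √(Z + x)
d(w, a) = -2*(a + √2*√a)² (d(w, a) = -2*(a + √(a + a))² = -2*(a + √(2*a))² = -2*(a + √2*√a)²)
(d(78, -9) + M(-140)) + y(-65, 110) = (-2*(-9 + √2*√(-9))² - 140) + 174 = (-2*(-9 + √2*(3*I))² - 140) + 174 = (-2*(-9 + 3*I*√2)² - 140) + 174 = (-140 - 2*(-9 + 3*I*√2)²) + 174 = 34 - 2*(-9 + 3*I*√2)²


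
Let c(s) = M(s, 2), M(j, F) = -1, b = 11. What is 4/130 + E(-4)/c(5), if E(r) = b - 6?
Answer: -323/65 ≈ -4.9692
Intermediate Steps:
c(s) = -1
E(r) = 5 (E(r) = 11 - 6 = 5)
4/130 + E(-4)/c(5) = 4/130 + 5/(-1) = 4*(1/130) + 5*(-1) = 2/65 - 5 = -323/65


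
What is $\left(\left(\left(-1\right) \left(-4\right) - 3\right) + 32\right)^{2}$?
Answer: $1089$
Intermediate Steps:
$\left(\left(\left(-1\right) \left(-4\right) - 3\right) + 32\right)^{2} = \left(\left(4 - 3\right) + 32\right)^{2} = \left(1 + 32\right)^{2} = 33^{2} = 1089$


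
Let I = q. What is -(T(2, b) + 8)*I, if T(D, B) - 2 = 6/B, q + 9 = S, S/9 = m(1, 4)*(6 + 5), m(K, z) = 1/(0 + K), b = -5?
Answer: -792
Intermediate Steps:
m(K, z) = 1/K
S = 99 (S = 9*((6 + 5)/1) = 9*(1*11) = 9*11 = 99)
q = 90 (q = -9 + 99 = 90)
T(D, B) = 2 + 6/B
I = 90
-(T(2, b) + 8)*I = -((2 + 6/(-5)) + 8)*90 = -((2 + 6*(-⅕)) + 8)*90 = -((2 - 6/5) + 8)*90 = -(⅘ + 8)*90 = -44*90/5 = -1*792 = -792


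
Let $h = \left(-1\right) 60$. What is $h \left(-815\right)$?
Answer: $48900$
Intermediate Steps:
$h = -60$
$h \left(-815\right) = \left(-60\right) \left(-815\right) = 48900$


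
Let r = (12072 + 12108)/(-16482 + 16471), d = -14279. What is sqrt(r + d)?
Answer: I*sqrt(1993739)/11 ≈ 128.36*I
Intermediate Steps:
r = -24180/11 (r = 24180/(-11) = 24180*(-1/11) = -24180/11 ≈ -2198.2)
sqrt(r + d) = sqrt(-24180/11 - 14279) = sqrt(-181249/11) = I*sqrt(1993739)/11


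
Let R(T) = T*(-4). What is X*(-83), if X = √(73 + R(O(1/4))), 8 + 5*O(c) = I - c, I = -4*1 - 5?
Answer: -83*√2170/5 ≈ -773.28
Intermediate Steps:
I = -9 (I = -4 - 5 = -9)
O(c) = -17/5 - c/5 (O(c) = -8/5 + (-9 - c)/5 = -8/5 + (-9/5 - c/5) = -17/5 - c/5)
R(T) = -4*T
X = √2170/5 (X = √(73 - 4*(-17/5 - ⅕/4)) = √(73 - 4*(-17/5 - ⅕*¼)) = √(73 - 4*(-17/5 - 1/20)) = √(73 - 4*(-69/20)) = √(73 + 69/5) = √(434/5) = √2170/5 ≈ 9.3167)
X*(-83) = (√2170/5)*(-83) = -83*√2170/5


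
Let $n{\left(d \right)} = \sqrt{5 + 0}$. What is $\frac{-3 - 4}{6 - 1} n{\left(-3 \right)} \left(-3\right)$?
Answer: $\frac{21 \sqrt{5}}{5} \approx 9.3915$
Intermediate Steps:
$n{\left(d \right)} = \sqrt{5}$
$\frac{-3 - 4}{6 - 1} n{\left(-3 \right)} \left(-3\right) = \frac{-3 - 4}{6 - 1} \sqrt{5} \left(-3\right) = - \frac{7}{5} \sqrt{5} \left(-3\right) = \left(-7\right) \frac{1}{5} \sqrt{5} \left(-3\right) = - \frac{7 \sqrt{5}}{5} \left(-3\right) = \frac{21 \sqrt{5}}{5}$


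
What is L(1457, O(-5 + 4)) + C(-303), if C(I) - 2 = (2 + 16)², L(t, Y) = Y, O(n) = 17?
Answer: 343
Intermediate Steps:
C(I) = 326 (C(I) = 2 + (2 + 16)² = 2 + 18² = 2 + 324 = 326)
L(1457, O(-5 + 4)) + C(-303) = 17 + 326 = 343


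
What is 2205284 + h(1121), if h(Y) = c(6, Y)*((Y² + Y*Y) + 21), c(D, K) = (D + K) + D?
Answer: 2849777583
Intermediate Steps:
c(D, K) = K + 2*D
h(Y) = (12 + Y)*(21 + 2*Y²) (h(Y) = (Y + 2*6)*((Y² + Y*Y) + 21) = (Y + 12)*((Y² + Y²) + 21) = (12 + Y)*(2*Y² + 21) = (12 + Y)*(21 + 2*Y²))
2205284 + h(1121) = 2205284 + (12 + 1121)*(21 + 2*1121²) = 2205284 + 1133*(21 + 2*1256641) = 2205284 + 1133*(21 + 2513282) = 2205284 + 1133*2513303 = 2205284 + 2847572299 = 2849777583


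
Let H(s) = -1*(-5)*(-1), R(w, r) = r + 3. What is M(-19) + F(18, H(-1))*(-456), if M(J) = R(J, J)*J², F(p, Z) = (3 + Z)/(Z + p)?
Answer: -74176/13 ≈ -5705.8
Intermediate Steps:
R(w, r) = 3 + r
H(s) = -5 (H(s) = 5*(-1) = -5)
F(p, Z) = (3 + Z)/(Z + p)
M(J) = J²*(3 + J) (M(J) = (3 + J)*J² = J²*(3 + J))
M(-19) + F(18, H(-1))*(-456) = (-19)²*(3 - 19) + ((3 - 5)/(-5 + 18))*(-456) = 361*(-16) + (-2/13)*(-456) = -5776 + ((1/13)*(-2))*(-456) = -5776 - 2/13*(-456) = -5776 + 912/13 = -74176/13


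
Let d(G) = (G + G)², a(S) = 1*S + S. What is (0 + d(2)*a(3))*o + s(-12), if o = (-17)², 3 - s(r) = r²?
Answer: 27603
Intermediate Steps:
a(S) = 2*S (a(S) = S + S = 2*S)
d(G) = 4*G² (d(G) = (2*G)² = 4*G²)
s(r) = 3 - r²
o = 289
(0 + d(2)*a(3))*o + s(-12) = (0 + (4*2²)*(2*3))*289 + (3 - 1*(-12)²) = (0 + (4*4)*6)*289 + (3 - 1*144) = (0 + 16*6)*289 + (3 - 144) = (0 + 96)*289 - 141 = 96*289 - 141 = 27744 - 141 = 27603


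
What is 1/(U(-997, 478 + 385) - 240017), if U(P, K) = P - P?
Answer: -1/240017 ≈ -4.1664e-6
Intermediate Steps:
U(P, K) = 0
1/(U(-997, 478 + 385) - 240017) = 1/(0 - 240017) = 1/(-240017) = -1/240017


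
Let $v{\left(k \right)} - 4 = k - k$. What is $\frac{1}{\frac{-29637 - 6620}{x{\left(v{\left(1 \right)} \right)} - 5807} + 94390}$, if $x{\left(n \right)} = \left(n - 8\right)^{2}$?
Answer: $\frac{5791}{546648747} \approx 1.0594 \cdot 10^{-5}$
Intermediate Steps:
$v{\left(k \right)} = 4$ ($v{\left(k \right)} = 4 + \left(k - k\right) = 4 + 0 = 4$)
$x{\left(n \right)} = \left(-8 + n\right)^{2}$ ($x{\left(n \right)} = \left(n - 8\right)^{2} = \left(-8 + n\right)^{2}$)
$\frac{1}{\frac{-29637 - 6620}{x{\left(v{\left(1 \right)} \right)} - 5807} + 94390} = \frac{1}{\frac{-29637 - 6620}{\left(-8 + 4\right)^{2} - 5807} + 94390} = \frac{1}{- \frac{36257}{\left(-4\right)^{2} - 5807} + 94390} = \frac{1}{- \frac{36257}{16 - 5807} + 94390} = \frac{1}{- \frac{36257}{-5791} + 94390} = \frac{1}{\left(-36257\right) \left(- \frac{1}{5791}\right) + 94390} = \frac{1}{\frac{36257}{5791} + 94390} = \frac{1}{\frac{546648747}{5791}} = \frac{5791}{546648747}$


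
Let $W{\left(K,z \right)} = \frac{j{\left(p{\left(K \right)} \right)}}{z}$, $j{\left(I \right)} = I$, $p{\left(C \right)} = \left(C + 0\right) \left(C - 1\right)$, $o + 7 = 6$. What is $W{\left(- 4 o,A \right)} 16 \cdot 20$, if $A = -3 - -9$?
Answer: $640$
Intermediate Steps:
$o = -1$ ($o = -7 + 6 = -1$)
$p{\left(C \right)} = C \left(-1 + C\right)$
$A = 6$ ($A = -3 + 9 = 6$)
$W{\left(K,z \right)} = \frac{K \left(-1 + K\right)}{z}$
$W{\left(- 4 o,A \right)} 16 \cdot 20 = \frac{\left(-4\right) \left(-1\right) \left(-1 - -4\right)}{6} \cdot 16 \cdot 20 = 4 \cdot \frac{1}{6} \left(-1 + 4\right) 16 \cdot 20 = 4 \cdot \frac{1}{6} \cdot 3 \cdot 16 \cdot 20 = 2 \cdot 16 \cdot 20 = 32 \cdot 20 = 640$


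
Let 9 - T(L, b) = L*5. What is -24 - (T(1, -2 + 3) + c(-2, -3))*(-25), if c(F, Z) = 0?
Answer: 76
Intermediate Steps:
T(L, b) = 9 - 5*L (T(L, b) = 9 - L*5 = 9 - 5*L)
-24 - (T(1, -2 + 3) + c(-2, -3))*(-25) = -24 - ((9 - 5*1) + 0)*(-25) = -24 - ((9 - 5) + 0)*(-25) = -24 - (4 + 0)*(-25) = -24 - 4*(-25) = -24 - 1*(-100) = -24 + 100 = 76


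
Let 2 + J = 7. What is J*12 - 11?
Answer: 49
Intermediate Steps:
J = 5 (J = -2 + 7 = 5)
J*12 - 11 = 5*12 - 11 = 60 - 11 = 49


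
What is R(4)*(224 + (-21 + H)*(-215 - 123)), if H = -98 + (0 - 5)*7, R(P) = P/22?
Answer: 104552/11 ≈ 9504.7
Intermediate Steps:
R(P) = P/22 (R(P) = P*(1/22) = P/22)
H = -133 (H = -98 - 5*7 = -98 - 35 = -133)
R(4)*(224 + (-21 + H)*(-215 - 123)) = ((1/22)*4)*(224 + (-21 - 133)*(-215 - 123)) = 2*(224 - 154*(-338))/11 = 2*(224 + 52052)/11 = (2/11)*52276 = 104552/11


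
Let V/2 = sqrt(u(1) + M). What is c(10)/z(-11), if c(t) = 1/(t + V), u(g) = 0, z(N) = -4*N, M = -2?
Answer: 5/2376 - I*sqrt(2)/2376 ≈ 0.0021044 - 0.00059521*I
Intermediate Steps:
V = 2*I*sqrt(2) (V = 2*sqrt(0 - 2) = 2*sqrt(-2) = 2*(I*sqrt(2)) = 2*I*sqrt(2) ≈ 2.8284*I)
c(t) = 1/(t + 2*I*sqrt(2))
c(10)/z(-11) = 1/((10 + 2*I*sqrt(2))*((-4*(-11)))) = 1/((10 + 2*I*sqrt(2))*44) = (1/44)/(10 + 2*I*sqrt(2)) = 1/(44*(10 + 2*I*sqrt(2)))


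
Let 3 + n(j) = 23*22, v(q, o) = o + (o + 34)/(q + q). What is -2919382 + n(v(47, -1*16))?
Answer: -2918879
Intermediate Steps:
v(q, o) = o + (34 + o)/(2*q) (v(q, o) = o + (34 + o)/((2*q)) = o + (34 + o)*(1/(2*q)) = o + (34 + o)/(2*q))
n(j) = 503 (n(j) = -3 + 23*22 = -3 + 506 = 503)
-2919382 + n(v(47, -1*16)) = -2919382 + 503 = -2918879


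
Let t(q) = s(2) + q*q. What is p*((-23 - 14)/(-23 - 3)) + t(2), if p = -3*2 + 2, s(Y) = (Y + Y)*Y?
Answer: 82/13 ≈ 6.3077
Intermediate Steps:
s(Y) = 2*Y**2 (s(Y) = (2*Y)*Y = 2*Y**2)
p = -4 (p = -6 + 2 = -4)
t(q) = 8 + q**2 (t(q) = 2*2**2 + q*q = 2*4 + q**2 = 8 + q**2)
p*((-23 - 14)/(-23 - 3)) + t(2) = -4*(-23 - 14)/(-23 - 3) + (8 + 2**2) = -(-148)/(-26) + (8 + 4) = -(-148)*(-1)/26 + 12 = -4*37/26 + 12 = -74/13 + 12 = 82/13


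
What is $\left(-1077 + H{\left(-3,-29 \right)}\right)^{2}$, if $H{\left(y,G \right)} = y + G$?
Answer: $1229881$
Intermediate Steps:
$H{\left(y,G \right)} = G + y$
$\left(-1077 + H{\left(-3,-29 \right)}\right)^{2} = \left(-1077 - 32\right)^{2} = \left(-1109\right)^{2} = 1229881$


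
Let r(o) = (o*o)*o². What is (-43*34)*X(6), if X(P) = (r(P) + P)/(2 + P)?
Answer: -475881/2 ≈ -2.3794e+5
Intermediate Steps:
r(o) = o⁴ (r(o) = o²*o² = o⁴)
X(P) = (P + P⁴)/(2 + P) (X(P) = (P⁴ + P)/(2 + P) = (P + P⁴)/(2 + P))
(-43*34)*X(6) = (-43*34)*((6 + 6⁴)/(2 + 6)) = -1462*(6 + 1296)/8 = -731*1302/4 = -1462*651/4 = -475881/2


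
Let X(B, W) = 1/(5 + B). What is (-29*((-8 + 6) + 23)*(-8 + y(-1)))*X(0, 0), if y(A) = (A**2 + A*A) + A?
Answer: 4263/5 ≈ 852.60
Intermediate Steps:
y(A) = A + 2*A**2 (y(A) = (A**2 + A**2) + A = 2*A**2 + A = A + 2*A**2)
(-29*((-8 + 6) + 23)*(-8 + y(-1)))*X(0, 0) = (-29*((-8 + 6) + 23)*(-8 - (1 + 2*(-1))))/(5 + 0) = -29*(-2 + 23)*(-8 - (1 - 2))/5 = -609*(-8 - 1*(-1))*(1/5) = -609*(-8 + 1)*(1/5) = -609*(-7)*(1/5) = -29*(-147)*(1/5) = 4263*(1/5) = 4263/5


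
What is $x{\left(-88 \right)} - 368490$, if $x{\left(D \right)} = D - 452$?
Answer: $-369030$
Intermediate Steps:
$x{\left(D \right)} = -452 + D$
$x{\left(-88 \right)} - 368490 = \left(-452 - 88\right) - 368490 = -540 - 368490 = -369030$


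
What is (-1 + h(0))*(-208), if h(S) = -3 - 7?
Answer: 2288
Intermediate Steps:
h(S) = -10
(-1 + h(0))*(-208) = (-1 - 10)*(-208) = -11*(-208) = 2288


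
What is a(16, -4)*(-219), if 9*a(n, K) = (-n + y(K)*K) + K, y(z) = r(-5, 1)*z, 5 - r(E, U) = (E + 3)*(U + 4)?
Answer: -16060/3 ≈ -5353.3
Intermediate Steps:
r(E, U) = 5 - (3 + E)*(4 + U) (r(E, U) = 5 - (E + 3)*(U + 4) = 5 - (3 + E)*(4 + U))
y(z) = 15*z (y(z) = (-7 - 4*(-5) - 3*1 - 1*(-5)*1)*z = (-7 + 20 - 3 + 5)*z = 15*z)
a(n, K) = -n/9 + K/9 + 5*K**2/3 (a(n, K) = ((-n + (15*K)*K) + K)/9 = ((-n + 15*K**2) + K)/9 = (K - n + 15*K**2)/9 = -n/9 + K/9 + 5*K**2/3)
a(16, -4)*(-219) = (-1/9*16 + (1/9)*(-4) + (5/3)*(-4)**2)*(-219) = (-16/9 - 4/9 + (5/3)*16)*(-219) = (-16/9 - 4/9 + 80/3)*(-219) = (220/9)*(-219) = -16060/3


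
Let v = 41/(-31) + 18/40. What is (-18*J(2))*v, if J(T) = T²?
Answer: 9738/155 ≈ 62.826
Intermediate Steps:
v = -541/620 (v = 41*(-1/31) + 18*(1/40) = -41/31 + 9/20 = -541/620 ≈ -0.87258)
(-18*J(2))*v = -18*2²*(-541/620) = -18*4*(-541/620) = -72*(-541/620) = 9738/155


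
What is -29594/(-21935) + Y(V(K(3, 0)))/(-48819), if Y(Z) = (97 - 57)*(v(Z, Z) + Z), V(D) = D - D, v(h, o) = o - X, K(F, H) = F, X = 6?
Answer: 483337962/356948255 ≈ 1.3541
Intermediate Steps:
v(h, o) = -6 + o (v(h, o) = o - 1*6 = o - 6 = -6 + o)
V(D) = 0
Y(Z) = -240 + 80*Z (Y(Z) = (97 - 57)*((-6 + Z) + Z) = 40*(-6 + 2*Z) = -240 + 80*Z)
-29594/(-21935) + Y(V(K(3, 0)))/(-48819) = -29594/(-21935) + (-240 + 80*0)/(-48819) = -29594*(-1/21935) + (-240 + 0)*(-1/48819) = 29594/21935 - 240*(-1/48819) = 29594/21935 + 80/16273 = 483337962/356948255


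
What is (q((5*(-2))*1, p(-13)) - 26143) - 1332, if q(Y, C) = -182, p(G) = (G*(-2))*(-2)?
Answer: -27657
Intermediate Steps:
p(G) = 4*G (p(G) = -2*G*(-2) = 4*G)
(q((5*(-2))*1, p(-13)) - 26143) - 1332 = (-182 - 26143) - 1332 = -26325 - 1332 = -27657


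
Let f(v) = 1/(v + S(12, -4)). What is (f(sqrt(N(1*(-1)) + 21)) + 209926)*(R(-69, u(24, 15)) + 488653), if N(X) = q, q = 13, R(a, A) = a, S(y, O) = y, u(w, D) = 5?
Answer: 5641159594624/55 - 244292*sqrt(34)/55 ≈ 1.0257e+11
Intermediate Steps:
N(X) = 13
f(v) = 1/(12 + v) (f(v) = 1/(v + 12) = 1/(12 + v))
(f(sqrt(N(1*(-1)) + 21)) + 209926)*(R(-69, u(24, 15)) + 488653) = (1/(12 + sqrt(13 + 21)) + 209926)*(-69 + 488653) = (1/(12 + sqrt(34)) + 209926)*488584 = (209926 + 1/(12 + sqrt(34)))*488584 = 102566484784 + 488584/(12 + sqrt(34))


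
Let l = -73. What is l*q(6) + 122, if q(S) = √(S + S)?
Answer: 122 - 146*√3 ≈ -130.88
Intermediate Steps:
q(S) = √2*√S (q(S) = √(2*S) = √2*√S)
l*q(6) + 122 = -73*√2*√6 + 122 = -146*√3 + 122 = 122 - 146*√3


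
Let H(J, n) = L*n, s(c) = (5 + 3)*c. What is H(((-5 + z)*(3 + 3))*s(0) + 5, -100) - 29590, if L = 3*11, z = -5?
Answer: -32890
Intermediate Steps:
L = 33
s(c) = 8*c
H(J, n) = 33*n
H(((-5 + z)*(3 + 3))*s(0) + 5, -100) - 29590 = 33*(-100) - 29590 = -3300 - 29590 = -32890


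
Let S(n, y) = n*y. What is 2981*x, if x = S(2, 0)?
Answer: 0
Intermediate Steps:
x = 0 (x = 2*0 = 0)
2981*x = 2981*0 = 0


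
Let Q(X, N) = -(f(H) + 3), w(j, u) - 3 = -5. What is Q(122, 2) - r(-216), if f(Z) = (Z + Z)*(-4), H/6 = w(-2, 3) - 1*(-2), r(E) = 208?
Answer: -211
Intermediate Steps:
w(j, u) = -2 (w(j, u) = 3 - 5 = -2)
H = 0 (H = 6*(-2 - 1*(-2)) = 6*(-2 + 2) = 6*0 = 0)
f(Z) = -8*Z (f(Z) = (2*Z)*(-4) = -8*Z)
Q(X, N) = -3 (Q(X, N) = -(-8*0 + 3) = -(0 + 3) = -1*3 = -3)
Q(122, 2) - r(-216) = -3 - 1*208 = -3 - 208 = -211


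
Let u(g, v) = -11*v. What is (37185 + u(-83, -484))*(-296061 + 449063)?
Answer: 6503962018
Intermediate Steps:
(37185 + u(-83, -484))*(-296061 + 449063) = (37185 - 11*(-484))*(-296061 + 449063) = (37185 + 5324)*153002 = 42509*153002 = 6503962018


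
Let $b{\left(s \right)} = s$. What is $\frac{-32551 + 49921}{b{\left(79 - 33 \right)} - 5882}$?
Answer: $- \frac{8685}{2918} \approx -2.9764$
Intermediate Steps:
$\frac{-32551 + 49921}{b{\left(79 - 33 \right)} - 5882} = \frac{-32551 + 49921}{\left(79 - 33\right) - 5882} = \frac{17370}{46 - 5882} = \frac{17370}{-5836} = 17370 \left(- \frac{1}{5836}\right) = - \frac{8685}{2918}$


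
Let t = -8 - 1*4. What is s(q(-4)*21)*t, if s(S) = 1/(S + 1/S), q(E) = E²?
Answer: -4032/112897 ≈ -0.035714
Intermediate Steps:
t = -12 (t = -8 - 4 = -12)
s(q(-4)*21)*t = (((-4)²*21)/(1 + ((-4)²*21)²))*(-12) = ((16*21)/(1 + (16*21)²))*(-12) = (336/(1 + 336²))*(-12) = (336/(1 + 112896))*(-12) = (336/112897)*(-12) = -4032/112897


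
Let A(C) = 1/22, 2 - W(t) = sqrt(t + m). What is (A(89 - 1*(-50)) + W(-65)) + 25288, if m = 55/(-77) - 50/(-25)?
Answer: 556381/22 - I*sqrt(3122)/7 ≈ 25290.0 - 7.9821*I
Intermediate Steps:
m = 9/7 (m = 55*(-1/77) - 50*(-1/25) = -5/7 + 2 = 9/7 ≈ 1.2857)
W(t) = 2 - sqrt(9/7 + t) (W(t) = 2 - sqrt(t + 9/7) = 2 - sqrt(9/7 + t))
A(C) = 1/22
(A(89 - 1*(-50)) + W(-65)) + 25288 = (1/22 + (2 - sqrt(63 + 49*(-65))/7)) + 25288 = (1/22 + (2 - sqrt(63 - 3185)/7)) + 25288 = (1/22 + (2 - I*sqrt(3122)/7)) + 25288 = (45/22 - I*sqrt(3122)/7) + 25288 = 556381/22 - I*sqrt(3122)/7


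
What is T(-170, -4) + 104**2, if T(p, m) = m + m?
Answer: 10808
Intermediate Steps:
T(p, m) = 2*m
T(-170, -4) + 104**2 = 2*(-4) + 104**2 = -8 + 10816 = 10808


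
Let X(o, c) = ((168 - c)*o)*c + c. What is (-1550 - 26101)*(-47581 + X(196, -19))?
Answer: 20572012188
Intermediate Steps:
X(o, c) = c + c*o*(168 - c) (X(o, c) = (o*(168 - c))*c + c = c*o*(168 - c) + c = c + c*o*(168 - c))
(-1550 - 26101)*(-47581 + X(196, -19)) = (-1550 - 26101)*(-47581 - 19*(1 + 168*196 - 1*(-19)*196)) = -27651*(-47581 - 19*(1 + 32928 + 3724)) = -27651*(-47581 - 19*36653) = -27651*(-47581 - 696407) = -27651*(-743988) = 20572012188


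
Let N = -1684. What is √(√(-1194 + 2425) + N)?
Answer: √(-1684 + √1231) ≈ 40.607*I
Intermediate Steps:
√(√(-1194 + 2425) + N) = √(√(-1194 + 2425) - 1684) = √(√1231 - 1684) = √(-1684 + √1231)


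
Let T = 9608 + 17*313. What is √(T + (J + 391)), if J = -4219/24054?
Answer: √8863972629294/24054 ≈ 123.77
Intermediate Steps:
J = -4219/24054 (J = -4219*1/24054 = -4219/24054 ≈ -0.17540)
T = 14929 (T = 9608 + 5321 = 14929)
√(T + (J + 391)) = √(14929 + (-4219/24054 + 391)) = √(14929 + 9400895/24054) = √(368503061/24054) = √8863972629294/24054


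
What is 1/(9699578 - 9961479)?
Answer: -1/261901 ≈ -3.8182e-6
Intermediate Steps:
1/(9699578 - 9961479) = 1/(-261901) = -1/261901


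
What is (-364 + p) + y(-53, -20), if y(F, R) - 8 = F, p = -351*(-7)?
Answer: 2048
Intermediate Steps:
p = 2457
y(F, R) = 8 + F
(-364 + p) + y(-53, -20) = (-364 + 2457) + (8 - 53) = 2093 - 45 = 2048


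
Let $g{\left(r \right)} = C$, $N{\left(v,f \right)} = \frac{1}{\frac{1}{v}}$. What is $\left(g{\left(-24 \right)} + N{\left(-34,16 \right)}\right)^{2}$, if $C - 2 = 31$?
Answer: $1$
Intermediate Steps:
$C = 33$ ($C = 2 + 31 = 33$)
$N{\left(v,f \right)} = v$
$g{\left(r \right)} = 33$
$\left(g{\left(-24 \right)} + N{\left(-34,16 \right)}\right)^{2} = \left(33 - 34\right)^{2} = \left(-1\right)^{2} = 1$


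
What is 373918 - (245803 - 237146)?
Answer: 365261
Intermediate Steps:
373918 - (245803 - 237146) = 373918 - 1*8657 = 373918 - 8657 = 365261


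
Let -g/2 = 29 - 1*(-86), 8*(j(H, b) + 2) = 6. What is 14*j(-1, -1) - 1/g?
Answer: -2012/115 ≈ -17.496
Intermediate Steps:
j(H, b) = -5/4 (j(H, b) = -2 + (1/8)*6 = -2 + 3/4 = -5/4)
g = -230 (g = -2*(29 - 1*(-86)) = -2*(29 + 86) = -2*115 = -230)
14*j(-1, -1) - 1/g = 14*(-5/4) - 1/(-230) = -35/2 - 1*(-1/230) = -35/2 + 1/230 = -2012/115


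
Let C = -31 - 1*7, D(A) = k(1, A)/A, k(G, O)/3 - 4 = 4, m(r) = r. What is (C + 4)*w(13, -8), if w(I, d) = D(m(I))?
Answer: -816/13 ≈ -62.769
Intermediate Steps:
k(G, O) = 24 (k(G, O) = 12 + 3*4 = 12 + 12 = 24)
D(A) = 24/A
w(I, d) = 24/I
C = -38 (C = -31 - 7 = -38)
(C + 4)*w(13, -8) = (-38 + 4)*(24/13) = -816/13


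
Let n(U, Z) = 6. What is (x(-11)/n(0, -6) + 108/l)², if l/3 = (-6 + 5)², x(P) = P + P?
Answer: 9409/9 ≈ 1045.4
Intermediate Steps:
x(P) = 2*P
l = 3 (l = 3*(-6 + 5)² = 3*(-1)² = 3*1 = 3)
(x(-11)/n(0, -6) + 108/l)² = ((2*(-11))/6 + 108/3)² = (-22*⅙ + 108*(⅓))² = (-11/3 + 36)² = (97/3)² = 9409/9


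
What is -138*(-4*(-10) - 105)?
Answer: 8970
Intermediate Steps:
-138*(-4*(-10) - 105) = -138*(40 - 105) = -138*(-65) = 8970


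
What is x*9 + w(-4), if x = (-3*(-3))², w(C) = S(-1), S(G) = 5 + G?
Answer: 733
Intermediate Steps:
w(C) = 4 (w(C) = 5 - 1 = 4)
x = 81 (x = 9² = 81)
x*9 + w(-4) = 81*9 + 4 = 729 + 4 = 733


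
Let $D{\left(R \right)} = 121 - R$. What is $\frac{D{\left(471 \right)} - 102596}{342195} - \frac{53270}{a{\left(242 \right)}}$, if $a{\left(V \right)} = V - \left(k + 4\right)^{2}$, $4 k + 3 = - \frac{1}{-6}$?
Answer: $- \frac{10513454489246}{45563606445} \approx -230.74$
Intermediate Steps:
$k = - \frac{17}{24}$ ($k = - \frac{3}{4} + \frac{\left(-1\right) \frac{1}{-6}}{4} = - \frac{3}{4} + \frac{\left(-1\right) \left(- \frac{1}{6}\right)}{4} = - \frac{3}{4} + \frac{1}{4} \cdot \frac{1}{6} = - \frac{3}{4} + \frac{1}{24} = - \frac{17}{24} \approx -0.70833$)
$a{\left(V \right)} = - \frac{6241}{576} + V$ ($a{\left(V \right)} = V - \left(- \frac{17}{24} + 4\right)^{2} = V - \left(\frac{79}{24}\right)^{2} = V - \frac{6241}{576} = - \frac{6241}{576} + V$)
$\frac{D{\left(471 \right)} - 102596}{342195} - \frac{53270}{a{\left(242 \right)}} = \frac{\left(121 - 471\right) - 102596}{342195} - \frac{53270}{- \frac{6241}{576} + 242} = \left(\left(121 - 471\right) - 102596\right) \frac{1}{342195} - \frac{53270}{\frac{133151}{576}} = \left(-350 - 102596\right) \frac{1}{342195} - \frac{30683520}{133151} = \left(-102946\right) \frac{1}{342195} - \frac{30683520}{133151} = - \frac{102946}{342195} - \frac{30683520}{133151} = - \frac{10513454489246}{45563606445}$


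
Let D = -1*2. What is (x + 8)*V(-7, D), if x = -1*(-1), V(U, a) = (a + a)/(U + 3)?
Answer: 9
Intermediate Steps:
D = -2
V(U, a) = 2*a/(3 + U) (V(U, a) = (2*a)/(3 + U) = 2*a/(3 + U))
x = 1
(x + 8)*V(-7, D) = (1 + 8)*(2*(-2)/(3 - 7)) = 9*(2*(-2)/(-4)) = 9*(2*(-2)*(-¼)) = 9*1 = 9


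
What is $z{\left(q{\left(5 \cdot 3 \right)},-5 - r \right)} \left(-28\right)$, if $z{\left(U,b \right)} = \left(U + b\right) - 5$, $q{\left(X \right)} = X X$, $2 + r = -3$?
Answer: $-6160$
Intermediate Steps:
$r = -5$ ($r = -2 - 3 = -5$)
$q{\left(X \right)} = X^{2}$
$z{\left(U,b \right)} = -5 + U + b$
$z{\left(q{\left(5 \cdot 3 \right)},-5 - r \right)} \left(-28\right) = \left(-5 + \left(5 \cdot 3\right)^{2} - 0\right) \left(-28\right) = \left(-5 + 15^{2} + \left(-5 + 5\right)\right) \left(-28\right) = \left(-5 + 225 + 0\right) \left(-28\right) = 220 \left(-28\right) = -6160$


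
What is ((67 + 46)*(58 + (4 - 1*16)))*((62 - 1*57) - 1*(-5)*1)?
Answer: 51980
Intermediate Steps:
((67 + 46)*(58 + (4 - 1*16)))*((62 - 1*57) - 1*(-5)*1) = (113*(58 + (4 - 16)))*((62 - 57) + 5*1) = (113*(58 - 12))*(5 + 5) = (113*46)*10 = 5198*10 = 51980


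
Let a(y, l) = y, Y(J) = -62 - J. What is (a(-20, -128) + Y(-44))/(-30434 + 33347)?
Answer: -38/2913 ≈ -0.013045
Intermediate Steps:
(a(-20, -128) + Y(-44))/(-30434 + 33347) = (-20 + (-62 - 1*(-44)))/(-30434 + 33347) = (-20 + (-62 + 44))/2913 = (-20 - 18)*(1/2913) = -38*1/2913 = -38/2913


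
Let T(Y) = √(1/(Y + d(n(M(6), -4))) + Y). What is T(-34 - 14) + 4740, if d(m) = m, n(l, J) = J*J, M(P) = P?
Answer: 4740 + I*√3074/8 ≈ 4740.0 + 6.9305*I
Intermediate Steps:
n(l, J) = J²
T(Y) = √(Y + 1/(16 + Y)) (T(Y) = √(1/(Y + (-4)²) + Y) = √(1/(Y + 16) + Y) = √(1/(16 + Y) + Y) = √(Y + 1/(16 + Y)))
T(-34 - 14) + 4740 = √((1 + (-34 - 14)*(16 + (-34 - 14)))/(16 + (-34 - 14))) + 4740 = √((1 - 48*(16 - 48))/(16 - 48)) + 4740 = √((1 - 48*(-32))/(-32)) + 4740 = √(-(1 + 1536)/32) + 4740 = √(-1/32*1537) + 4740 = √(-1537/32) + 4740 = I*√3074/8 + 4740 = 4740 + I*√3074/8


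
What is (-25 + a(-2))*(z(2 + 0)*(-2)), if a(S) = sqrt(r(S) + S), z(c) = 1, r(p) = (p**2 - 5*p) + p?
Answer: 50 - 2*sqrt(10) ≈ 43.675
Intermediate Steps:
r(p) = p**2 - 4*p
a(S) = sqrt(S + S*(-4 + S)) (a(S) = sqrt(S*(-4 + S) + S) = sqrt(S + S*(-4 + S)))
(-25 + a(-2))*(z(2 + 0)*(-2)) = (-25 + sqrt(-2*(-3 - 2)))*(1*(-2)) = (-25 + sqrt(-2*(-5)))*(-2) = (-25 + sqrt(10))*(-2) = 50 - 2*sqrt(10)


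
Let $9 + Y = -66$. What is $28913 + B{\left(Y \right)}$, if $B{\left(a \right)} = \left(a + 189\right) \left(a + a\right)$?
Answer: $11813$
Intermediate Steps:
$Y = -75$ ($Y = -9 - 66 = -75$)
$B{\left(a \right)} = 2 a \left(189 + a\right)$ ($B{\left(a \right)} = \left(189 + a\right) 2 a = 2 a \left(189 + a\right)$)
$28913 + B{\left(Y \right)} = 28913 + 2 \left(-75\right) \left(189 - 75\right) = 28913 + 2 \left(-75\right) 114 = 28913 - 17100 = 11813$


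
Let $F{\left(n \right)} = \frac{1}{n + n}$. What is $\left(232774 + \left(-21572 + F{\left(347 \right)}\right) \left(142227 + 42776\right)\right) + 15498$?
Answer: $- \frac{2769501507133}{694} \approx -3.9906 \cdot 10^{9}$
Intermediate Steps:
$F{\left(n \right)} = \frac{1}{2 n}$
$\left(232774 + \left(-21572 + F{\left(347 \right)}\right) \left(142227 + 42776\right)\right) + 15498 = \left(232774 + \left(-21572 + \frac{1}{2 \cdot 347}\right) \left(142227 + 42776\right)\right) + 15498 = \left(232774 + \left(-21572 + \frac{1}{2} \cdot \frac{1}{347}\right) 185003\right) + 15498 = \left(232774 + \left(-21572 + \frac{1}{694}\right) 185003\right) + 15498 = \left(232774 - \frac{2769673807901}{694}\right) + 15498 = - \frac{2769512262745}{694} + 15498 = - \frac{2769501507133}{694}$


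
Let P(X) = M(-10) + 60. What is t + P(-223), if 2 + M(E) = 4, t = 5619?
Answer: 5681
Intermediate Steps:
M(E) = 2 (M(E) = -2 + 4 = 2)
P(X) = 62 (P(X) = 2 + 60 = 62)
t + P(-223) = 5619 + 62 = 5681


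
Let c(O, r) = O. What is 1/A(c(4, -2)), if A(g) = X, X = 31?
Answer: 1/31 ≈ 0.032258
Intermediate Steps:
A(g) = 31
1/A(c(4, -2)) = 1/31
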